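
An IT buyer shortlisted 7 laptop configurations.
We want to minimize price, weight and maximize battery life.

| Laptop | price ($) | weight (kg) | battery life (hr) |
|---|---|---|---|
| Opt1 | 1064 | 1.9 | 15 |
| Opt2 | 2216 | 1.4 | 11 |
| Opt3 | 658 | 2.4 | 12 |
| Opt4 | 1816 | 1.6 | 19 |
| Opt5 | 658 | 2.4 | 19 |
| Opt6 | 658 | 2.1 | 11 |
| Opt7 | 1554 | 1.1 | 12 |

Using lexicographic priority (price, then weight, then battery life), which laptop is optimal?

Opt6

First minimize price: best is 658, kept {Opt3, Opt5, Opt6}.
Then minimize weight: best is 2.1, kept {Opt6}.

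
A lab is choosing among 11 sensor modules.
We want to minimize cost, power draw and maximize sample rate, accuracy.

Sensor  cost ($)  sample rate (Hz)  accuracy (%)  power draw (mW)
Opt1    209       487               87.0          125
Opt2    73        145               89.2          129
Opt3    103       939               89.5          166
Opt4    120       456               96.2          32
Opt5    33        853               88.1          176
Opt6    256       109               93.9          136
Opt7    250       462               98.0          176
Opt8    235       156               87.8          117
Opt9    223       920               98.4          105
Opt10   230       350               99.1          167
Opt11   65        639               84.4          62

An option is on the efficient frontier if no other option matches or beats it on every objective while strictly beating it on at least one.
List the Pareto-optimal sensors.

Opt1: not dominated.
Opt2: not dominated.
Opt3: not dominated (best sample rate).
Opt4: not dominated (best power draw).
Opt5: not dominated (best cost).
Opt6: dominated by Opt4 (cost 120≤256, sample rate 456≥109, accuracy 96.2≥93.9, power draw 32≤136).
Opt7: dominated by Opt9 (cost 223≤250, sample rate 920≥462, accuracy 98.4≥98.0, power draw 105≤176).
Opt8: dominated by Opt4 (cost 120≤235, sample rate 456≥156, accuracy 96.2≥87.8, power draw 32≤117).
Opt9: not dominated.
Opt10: not dominated (best accuracy).
Opt11: not dominated.

Opt1, Opt2, Opt3, Opt4, Opt5, Opt9, Opt10, Opt11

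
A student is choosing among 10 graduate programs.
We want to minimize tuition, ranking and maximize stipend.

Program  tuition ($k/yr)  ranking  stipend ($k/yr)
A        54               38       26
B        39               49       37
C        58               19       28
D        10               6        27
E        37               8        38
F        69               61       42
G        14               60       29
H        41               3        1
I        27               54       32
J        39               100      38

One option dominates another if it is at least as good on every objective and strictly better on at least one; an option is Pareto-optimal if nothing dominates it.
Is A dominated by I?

No

I vs A: I is worse on ranking (54 vs 38), so it does not dominate A.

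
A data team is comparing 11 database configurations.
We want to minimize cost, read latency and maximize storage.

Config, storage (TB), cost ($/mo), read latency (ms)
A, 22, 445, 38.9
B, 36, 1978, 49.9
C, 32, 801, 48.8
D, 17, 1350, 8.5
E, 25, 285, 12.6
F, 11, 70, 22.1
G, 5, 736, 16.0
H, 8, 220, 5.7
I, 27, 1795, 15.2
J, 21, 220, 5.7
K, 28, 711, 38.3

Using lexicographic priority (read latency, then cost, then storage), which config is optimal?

J

First minimize read latency: best is 5.7, kept {H, J}.
Then minimize cost: best is 220, kept {H, J}.
Then maximize storage: best is 21, kept {J}.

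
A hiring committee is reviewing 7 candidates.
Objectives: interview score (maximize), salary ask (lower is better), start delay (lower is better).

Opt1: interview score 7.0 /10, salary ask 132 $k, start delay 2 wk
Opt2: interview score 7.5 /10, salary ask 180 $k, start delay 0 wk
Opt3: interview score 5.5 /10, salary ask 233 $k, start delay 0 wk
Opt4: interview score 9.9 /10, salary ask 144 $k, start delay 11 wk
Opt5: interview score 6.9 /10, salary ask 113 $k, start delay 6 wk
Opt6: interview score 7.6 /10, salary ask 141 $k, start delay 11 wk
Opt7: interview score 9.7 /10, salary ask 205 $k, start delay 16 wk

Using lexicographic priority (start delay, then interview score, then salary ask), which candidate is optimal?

Opt2

First minimize start delay: best is 0, kept {Opt2, Opt3}.
Then maximize interview score: best is 7.5, kept {Opt2}.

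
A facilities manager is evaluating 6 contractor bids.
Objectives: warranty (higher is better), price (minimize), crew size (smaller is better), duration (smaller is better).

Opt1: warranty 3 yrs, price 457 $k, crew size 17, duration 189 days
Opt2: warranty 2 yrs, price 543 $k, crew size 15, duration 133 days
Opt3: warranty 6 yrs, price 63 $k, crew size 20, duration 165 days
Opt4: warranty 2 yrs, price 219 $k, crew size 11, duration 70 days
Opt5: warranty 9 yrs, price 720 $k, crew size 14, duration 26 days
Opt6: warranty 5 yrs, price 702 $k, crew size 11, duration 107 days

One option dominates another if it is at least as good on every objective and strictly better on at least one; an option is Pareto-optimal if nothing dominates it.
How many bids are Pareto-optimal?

Opt1: not dominated.
Opt2: dominated by Opt4 (warranty 2≥2, price 219≤543, crew size 11≤15, duration 70≤133).
Opt3: not dominated (best price).
Opt4: not dominated.
Opt5: not dominated (best warranty).
Opt6: not dominated.
Pareto-optimal: Opt1, Opt3, Opt4, Opt5, Opt6 → 5.

5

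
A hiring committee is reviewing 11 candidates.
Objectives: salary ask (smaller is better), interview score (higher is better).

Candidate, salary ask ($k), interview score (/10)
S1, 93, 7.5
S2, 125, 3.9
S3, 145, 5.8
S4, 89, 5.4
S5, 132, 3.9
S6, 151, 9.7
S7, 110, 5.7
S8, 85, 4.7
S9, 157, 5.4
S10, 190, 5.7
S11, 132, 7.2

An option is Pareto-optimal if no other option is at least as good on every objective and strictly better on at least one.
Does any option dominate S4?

No

S1: worse on salary ask (93 vs 89).
S2: worse on salary ask (125 vs 89).
S3: worse on salary ask (145 vs 89).
S5: worse on salary ask (132 vs 89).
S6: worse on salary ask (151 vs 89).
S7: worse on salary ask (110 vs 89).
S8: worse on interview score (4.7 vs 5.4).
S9: worse on salary ask (157 vs 89).
S10: worse on salary ask (190 vs 89).
S11: worse on salary ask (132 vs 89).
No option is at least as good as S4 on every objective and strictly better on one.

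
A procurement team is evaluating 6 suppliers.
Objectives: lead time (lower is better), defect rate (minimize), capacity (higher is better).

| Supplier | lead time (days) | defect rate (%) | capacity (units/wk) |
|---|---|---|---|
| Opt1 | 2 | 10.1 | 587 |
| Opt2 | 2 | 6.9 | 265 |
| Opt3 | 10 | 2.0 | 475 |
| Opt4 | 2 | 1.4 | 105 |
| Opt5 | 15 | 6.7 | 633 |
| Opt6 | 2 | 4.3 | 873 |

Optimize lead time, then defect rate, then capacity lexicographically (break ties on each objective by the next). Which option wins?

Opt4

First minimize lead time: best is 2, kept {Opt1, Opt2, Opt4, Opt6}.
Then minimize defect rate: best is 1.4, kept {Opt4}.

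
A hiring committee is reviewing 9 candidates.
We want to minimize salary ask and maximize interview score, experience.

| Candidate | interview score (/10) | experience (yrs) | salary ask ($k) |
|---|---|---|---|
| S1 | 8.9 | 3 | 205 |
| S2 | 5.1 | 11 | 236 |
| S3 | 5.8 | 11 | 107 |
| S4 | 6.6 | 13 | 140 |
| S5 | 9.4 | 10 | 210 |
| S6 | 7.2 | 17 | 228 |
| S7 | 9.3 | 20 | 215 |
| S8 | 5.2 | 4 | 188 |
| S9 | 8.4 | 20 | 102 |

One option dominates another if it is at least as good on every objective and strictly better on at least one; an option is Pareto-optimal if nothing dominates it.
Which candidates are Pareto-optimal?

S1, S5, S7, S9

S1: not dominated.
S2: dominated by S3 (interview score 5.8≥5.1, experience 11≥11, salary ask 107≤236).
S3: dominated by S9 (interview score 8.4≥5.8, experience 20≥11, salary ask 102≤107).
S4: dominated by S9 (interview score 8.4≥6.6, experience 20≥13, salary ask 102≤140).
S5: not dominated (best interview score).
S6: dominated by S7 (interview score 9.3≥7.2, experience 20≥17, salary ask 215≤228).
S7: not dominated.
S8: dominated by S3 (interview score 5.8≥5.2, experience 11≥4, salary ask 107≤188).
S9: not dominated (best salary ask).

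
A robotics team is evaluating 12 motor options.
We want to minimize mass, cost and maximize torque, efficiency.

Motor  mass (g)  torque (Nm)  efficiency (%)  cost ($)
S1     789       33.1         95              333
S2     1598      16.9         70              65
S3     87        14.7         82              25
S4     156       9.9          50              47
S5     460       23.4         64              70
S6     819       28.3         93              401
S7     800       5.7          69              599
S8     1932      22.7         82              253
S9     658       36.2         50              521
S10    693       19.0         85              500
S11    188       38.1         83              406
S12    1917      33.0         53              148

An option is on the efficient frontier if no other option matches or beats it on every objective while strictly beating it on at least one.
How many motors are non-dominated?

S1: not dominated (best efficiency).
S2: not dominated.
S3: not dominated (best mass).
S4: dominated by S3 (mass 87≤156, torque 14.7≥9.9, efficiency 82≥50, cost 25≤47).
S5: not dominated.
S6: dominated by S1 (mass 789≤819, torque 33.1≥28.3, efficiency 95≥93, cost 333≤401).
S7: dominated by S1 (mass 789≤800, torque 33.1≥5.7, efficiency 95≥69, cost 333≤599).
S8: not dominated.
S9: dominated by S11 (mass 188≤658, torque 38.1≥36.2, efficiency 83≥50, cost 406≤521).
S10: not dominated.
S11: not dominated (best torque).
S12: not dominated.
Pareto-optimal: S1, S2, S3, S5, S8, S10, S11, S12 → 8.

8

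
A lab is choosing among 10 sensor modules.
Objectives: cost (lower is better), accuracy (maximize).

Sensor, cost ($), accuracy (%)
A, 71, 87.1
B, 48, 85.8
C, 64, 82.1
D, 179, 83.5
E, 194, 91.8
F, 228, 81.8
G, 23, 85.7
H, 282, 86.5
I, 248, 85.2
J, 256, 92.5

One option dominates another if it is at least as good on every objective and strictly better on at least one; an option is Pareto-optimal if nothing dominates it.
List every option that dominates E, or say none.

none

A: worse on accuracy (87.1 vs 91.8).
B: worse on accuracy (85.8 vs 91.8).
C: worse on accuracy (82.1 vs 91.8).
D: worse on accuracy (83.5 vs 91.8).
F: worse on cost (228 vs 194).
G: worse on accuracy (85.7 vs 91.8).
H: worse on cost (282 vs 194).
I: worse on cost (248 vs 194).
J: worse on cost (256 vs 194).
No option dominates E.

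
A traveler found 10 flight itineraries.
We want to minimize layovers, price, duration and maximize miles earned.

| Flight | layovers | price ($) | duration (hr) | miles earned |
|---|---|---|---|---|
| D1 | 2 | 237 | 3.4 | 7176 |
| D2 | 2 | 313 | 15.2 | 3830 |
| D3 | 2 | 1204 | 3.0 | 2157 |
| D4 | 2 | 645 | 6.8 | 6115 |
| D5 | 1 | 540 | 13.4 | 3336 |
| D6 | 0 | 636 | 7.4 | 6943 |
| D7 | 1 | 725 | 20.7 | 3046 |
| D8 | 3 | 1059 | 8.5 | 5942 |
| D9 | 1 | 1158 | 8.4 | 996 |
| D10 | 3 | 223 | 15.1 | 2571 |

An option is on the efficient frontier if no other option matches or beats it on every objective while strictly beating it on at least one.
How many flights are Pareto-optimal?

5

D1: not dominated (best miles earned).
D2: dominated by D1 (layovers 2≤2, price 237≤313, duration 3.4≤15.2, miles earned 7176≥3830).
D3: not dominated (best duration).
D4: dominated by D1 (layovers 2≤2, price 237≤645, duration 3.4≤6.8, miles earned 7176≥6115).
D5: not dominated.
D6: not dominated (best layovers).
D7: dominated by D5 (layovers 1≤1, price 540≤725, duration 13.4≤20.7, miles earned 3336≥3046).
D8: dominated by D1 (layovers 2≤3, price 237≤1059, duration 3.4≤8.5, miles earned 7176≥5942).
D9: dominated by D6 (layovers 0≤1, price 636≤1158, duration 7.4≤8.4, miles earned 6943≥996).
D10: not dominated (best price).
Pareto-optimal: D1, D3, D5, D6, D10 → 5.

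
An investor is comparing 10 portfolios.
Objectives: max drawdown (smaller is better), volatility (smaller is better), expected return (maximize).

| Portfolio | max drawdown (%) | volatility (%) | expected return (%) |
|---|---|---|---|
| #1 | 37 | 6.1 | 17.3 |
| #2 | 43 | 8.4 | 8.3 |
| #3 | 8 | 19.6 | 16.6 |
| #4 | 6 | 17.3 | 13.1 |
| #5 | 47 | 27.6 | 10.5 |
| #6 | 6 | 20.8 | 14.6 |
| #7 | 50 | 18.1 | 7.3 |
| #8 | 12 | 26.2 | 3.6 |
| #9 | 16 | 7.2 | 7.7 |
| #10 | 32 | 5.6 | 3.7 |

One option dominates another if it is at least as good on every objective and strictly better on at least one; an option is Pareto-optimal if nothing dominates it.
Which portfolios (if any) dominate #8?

#3, #4, #6

#3: max drawdown 8≤12, volatility 19.6≤26.2, expected return 16.6≥3.6 — dominates #8.
#4: max drawdown 6≤12, volatility 17.3≤26.2, expected return 13.1≥3.6 — dominates #8.
#6: max drawdown 6≤12, volatility 20.8≤26.2, expected return 14.6≥3.6 — dominates #8.
Others (#1, #2, #5, #7, #9, #10) are each worse than #8 on at least one objective.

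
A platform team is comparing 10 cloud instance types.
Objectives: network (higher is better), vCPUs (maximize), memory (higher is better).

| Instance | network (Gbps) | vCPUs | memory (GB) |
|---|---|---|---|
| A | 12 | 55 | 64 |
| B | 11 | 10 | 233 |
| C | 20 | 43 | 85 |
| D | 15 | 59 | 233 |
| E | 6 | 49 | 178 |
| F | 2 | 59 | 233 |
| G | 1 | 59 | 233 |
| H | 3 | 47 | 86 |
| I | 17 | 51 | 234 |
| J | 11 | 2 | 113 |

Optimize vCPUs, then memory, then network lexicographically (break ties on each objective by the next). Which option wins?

D

First maximize vCPUs: best is 59, kept {D, F, G}.
Then maximize memory: best is 233, kept {D, F, G}.
Then maximize network: best is 15, kept {D}.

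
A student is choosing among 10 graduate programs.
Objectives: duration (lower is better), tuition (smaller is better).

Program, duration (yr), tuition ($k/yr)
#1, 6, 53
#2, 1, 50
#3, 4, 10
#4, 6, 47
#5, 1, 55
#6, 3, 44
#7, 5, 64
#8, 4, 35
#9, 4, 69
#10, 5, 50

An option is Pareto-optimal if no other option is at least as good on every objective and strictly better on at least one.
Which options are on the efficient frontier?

#1: dominated by #2 (duration 1≤6, tuition 50≤53).
#2: not dominated.
#3: not dominated (best tuition).
#4: dominated by #3 (duration 4≤6, tuition 10≤47).
#5: dominated by #2 (duration 1≤1, tuition 50≤55).
#6: not dominated.
#7: dominated by #2 (duration 1≤5, tuition 50≤64).
#8: dominated by #3 (duration 4≤4, tuition 10≤35).
#9: dominated by #2 (duration 1≤4, tuition 50≤69).
#10: dominated by #2 (duration 1≤5, tuition 50≤50).

#2, #3, #6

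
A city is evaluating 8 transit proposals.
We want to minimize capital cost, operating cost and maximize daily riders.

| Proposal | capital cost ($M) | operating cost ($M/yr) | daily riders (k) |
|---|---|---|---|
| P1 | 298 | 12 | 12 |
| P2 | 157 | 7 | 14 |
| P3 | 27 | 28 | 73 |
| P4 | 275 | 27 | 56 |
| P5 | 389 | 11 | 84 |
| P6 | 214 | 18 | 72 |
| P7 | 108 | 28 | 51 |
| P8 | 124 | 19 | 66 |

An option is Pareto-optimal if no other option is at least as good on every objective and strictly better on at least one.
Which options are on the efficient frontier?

P2, P3, P5, P6, P8

P1: dominated by P2 (capital cost 157≤298, operating cost 7≤12, daily riders 14≥12).
P2: not dominated (best operating cost).
P3: not dominated (best capital cost).
P4: dominated by P6 (capital cost 214≤275, operating cost 18≤27, daily riders 72≥56).
P5: not dominated (best daily riders).
P6: not dominated.
P7: dominated by P3 (capital cost 27≤108, operating cost 28≤28, daily riders 73≥51).
P8: not dominated.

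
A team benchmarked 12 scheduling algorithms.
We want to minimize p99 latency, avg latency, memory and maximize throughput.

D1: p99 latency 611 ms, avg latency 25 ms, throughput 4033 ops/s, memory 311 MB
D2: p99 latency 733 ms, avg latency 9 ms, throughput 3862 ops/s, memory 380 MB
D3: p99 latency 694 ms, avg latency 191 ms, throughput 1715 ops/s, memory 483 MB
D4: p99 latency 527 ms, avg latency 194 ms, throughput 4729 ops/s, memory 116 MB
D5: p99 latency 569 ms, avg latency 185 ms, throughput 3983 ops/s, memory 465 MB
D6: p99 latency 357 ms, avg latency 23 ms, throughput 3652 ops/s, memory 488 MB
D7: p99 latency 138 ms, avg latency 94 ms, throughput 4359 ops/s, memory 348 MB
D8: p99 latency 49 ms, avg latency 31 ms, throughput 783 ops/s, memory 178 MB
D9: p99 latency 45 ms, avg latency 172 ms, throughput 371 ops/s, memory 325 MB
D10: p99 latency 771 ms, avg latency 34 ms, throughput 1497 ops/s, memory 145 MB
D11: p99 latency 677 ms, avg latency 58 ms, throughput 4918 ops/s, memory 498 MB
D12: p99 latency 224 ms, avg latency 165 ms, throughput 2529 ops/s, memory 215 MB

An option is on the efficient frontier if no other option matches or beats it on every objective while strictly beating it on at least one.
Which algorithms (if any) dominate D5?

D7

D7: p99 latency 138≤569, avg latency 94≤185, throughput 4359≥3983, memory 348≤465 — dominates D5.
Others (D1, D2, D3, D4, D6, D8, D9, D10, D11, D12) are each worse than D5 on at least one objective.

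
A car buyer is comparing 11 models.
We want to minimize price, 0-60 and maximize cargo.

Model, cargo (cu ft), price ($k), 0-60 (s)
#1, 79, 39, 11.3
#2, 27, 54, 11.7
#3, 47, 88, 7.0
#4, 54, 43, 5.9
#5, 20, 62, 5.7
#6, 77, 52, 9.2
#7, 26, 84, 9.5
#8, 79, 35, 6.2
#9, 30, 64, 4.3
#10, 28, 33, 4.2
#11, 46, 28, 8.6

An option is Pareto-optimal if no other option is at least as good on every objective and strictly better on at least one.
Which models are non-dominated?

#4, #8, #9, #10, #11

#1: dominated by #8 (cargo 79≥79, price 35≤39, 0-60 6.2≤11.3).
#2: dominated by #1 (cargo 79≥27, price 39≤54, 0-60 11.3≤11.7).
#3: dominated by #4 (cargo 54≥47, price 43≤88, 0-60 5.9≤7.0).
#4: not dominated.
#5: dominated by #10 (cargo 28≥20, price 33≤62, 0-60 4.2≤5.7).
#6: dominated by #8 (cargo 79≥77, price 35≤52, 0-60 6.2≤9.2).
#7: dominated by #4 (cargo 54≥26, price 43≤84, 0-60 5.9≤9.5).
#8: not dominated.
#9: not dominated.
#10: not dominated (best 0-60).
#11: not dominated (best price).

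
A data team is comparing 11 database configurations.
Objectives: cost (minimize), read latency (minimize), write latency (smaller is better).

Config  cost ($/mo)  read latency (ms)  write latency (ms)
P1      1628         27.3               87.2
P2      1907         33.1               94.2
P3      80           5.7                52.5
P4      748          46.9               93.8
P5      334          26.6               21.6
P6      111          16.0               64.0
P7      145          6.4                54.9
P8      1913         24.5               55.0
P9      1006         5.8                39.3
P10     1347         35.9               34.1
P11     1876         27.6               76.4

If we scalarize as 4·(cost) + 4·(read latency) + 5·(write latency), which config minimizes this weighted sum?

P3

P1: 4·1628 + 4·27.3 + 5·87.2 = 7057.2
P2: 4·1907 + 4·33.1 + 5·94.2 = 8231.4
P3: 4·80 + 4·5.7 + 5·52.5 = 605.3
P4: 4·748 + 4·46.9 + 5·93.8 = 3648.6
P5: 4·334 + 4·26.6 + 5·21.6 = 1550.4
P6: 4·111 + 4·16.0 + 5·64.0 = 828.0
P7: 4·145 + 4·6.4 + 5·54.9 = 880.1
P8: 4·1913 + 4·24.5 + 5·55.0 = 8025.0
P9: 4·1006 + 4·5.8 + 5·39.3 = 4243.7
P10: 4·1347 + 4·35.9 + 5·34.1 = 5702.1
P11: 4·1876 + 4·27.6 + 5·76.4 = 7996.4
Lowest: P3 at 605.3.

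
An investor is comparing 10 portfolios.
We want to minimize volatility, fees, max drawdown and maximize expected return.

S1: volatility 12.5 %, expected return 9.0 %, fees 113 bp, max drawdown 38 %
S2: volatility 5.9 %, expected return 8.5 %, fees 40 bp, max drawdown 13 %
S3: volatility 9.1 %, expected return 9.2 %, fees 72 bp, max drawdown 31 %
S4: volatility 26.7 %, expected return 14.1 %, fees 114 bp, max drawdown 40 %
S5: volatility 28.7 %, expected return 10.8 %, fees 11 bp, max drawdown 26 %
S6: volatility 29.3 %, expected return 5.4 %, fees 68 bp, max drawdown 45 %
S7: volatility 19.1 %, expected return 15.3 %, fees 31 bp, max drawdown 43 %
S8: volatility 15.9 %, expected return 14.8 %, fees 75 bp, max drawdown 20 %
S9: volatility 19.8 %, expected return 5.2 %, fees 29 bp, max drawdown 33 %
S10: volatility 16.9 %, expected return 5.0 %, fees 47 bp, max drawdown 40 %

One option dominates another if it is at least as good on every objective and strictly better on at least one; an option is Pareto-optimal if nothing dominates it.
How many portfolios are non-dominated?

6

S1: dominated by S3 (volatility 9.1≤12.5, expected return 9.2≥9.0, fees 72≤113, max drawdown 31≤38).
S2: not dominated (best volatility).
S3: not dominated.
S4: dominated by S8 (volatility 15.9≤26.7, expected return 14.8≥14.1, fees 75≤114, max drawdown 20≤40).
S5: not dominated (best fees).
S6: dominated by S2 (volatility 5.9≤29.3, expected return 8.5≥5.4, fees 40≤68, max drawdown 13≤45).
S7: not dominated (best expected return).
S8: not dominated.
S9: not dominated.
S10: dominated by S2 (volatility 5.9≤16.9, expected return 8.5≥5.0, fees 40≤47, max drawdown 13≤40).
Pareto-optimal: S2, S3, S5, S7, S8, S9 → 6.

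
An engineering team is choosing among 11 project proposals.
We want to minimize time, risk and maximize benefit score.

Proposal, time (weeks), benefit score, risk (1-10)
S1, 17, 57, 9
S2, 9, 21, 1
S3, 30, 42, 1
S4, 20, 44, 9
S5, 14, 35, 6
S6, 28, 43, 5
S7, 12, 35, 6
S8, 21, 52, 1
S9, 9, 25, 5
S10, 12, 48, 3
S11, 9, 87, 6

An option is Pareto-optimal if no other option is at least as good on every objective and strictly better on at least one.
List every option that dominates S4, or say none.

S1: time 17≤20, benefit score 57≥44, risk 9≤9 — dominates S4.
S10: time 12≤20, benefit score 48≥44, risk 3≤9 — dominates S4.
S11: time 9≤20, benefit score 87≥44, risk 6≤9 — dominates S4.
Others (S2, S3, S5, S6, S7, S8, S9) are each worse than S4 on at least one objective.

S1, S10, S11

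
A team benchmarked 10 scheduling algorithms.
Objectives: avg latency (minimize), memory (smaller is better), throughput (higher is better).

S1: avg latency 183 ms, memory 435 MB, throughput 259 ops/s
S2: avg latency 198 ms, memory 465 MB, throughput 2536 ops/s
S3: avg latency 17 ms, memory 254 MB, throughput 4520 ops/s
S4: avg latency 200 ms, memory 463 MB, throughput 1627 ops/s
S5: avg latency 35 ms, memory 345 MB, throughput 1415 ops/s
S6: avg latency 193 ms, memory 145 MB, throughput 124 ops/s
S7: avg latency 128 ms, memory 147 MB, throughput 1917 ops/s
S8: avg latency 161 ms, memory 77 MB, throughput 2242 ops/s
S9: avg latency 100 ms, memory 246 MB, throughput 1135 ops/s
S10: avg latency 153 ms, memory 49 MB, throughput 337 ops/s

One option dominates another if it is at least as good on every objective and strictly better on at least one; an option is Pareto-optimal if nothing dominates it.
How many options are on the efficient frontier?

S1: dominated by S3 (avg latency 17≤183, memory 254≤435, throughput 4520≥259).
S2: dominated by S3 (avg latency 17≤198, memory 254≤465, throughput 4520≥2536).
S3: not dominated (best avg latency).
S4: dominated by S3 (avg latency 17≤200, memory 254≤463, throughput 4520≥1627).
S5: dominated by S3 (avg latency 17≤35, memory 254≤345, throughput 4520≥1415).
S6: dominated by S8 (avg latency 161≤193, memory 77≤145, throughput 2242≥124).
S7: not dominated.
S8: not dominated.
S9: not dominated.
S10: not dominated (best memory).
Pareto-optimal: S3, S7, S8, S9, S10 → 5.

5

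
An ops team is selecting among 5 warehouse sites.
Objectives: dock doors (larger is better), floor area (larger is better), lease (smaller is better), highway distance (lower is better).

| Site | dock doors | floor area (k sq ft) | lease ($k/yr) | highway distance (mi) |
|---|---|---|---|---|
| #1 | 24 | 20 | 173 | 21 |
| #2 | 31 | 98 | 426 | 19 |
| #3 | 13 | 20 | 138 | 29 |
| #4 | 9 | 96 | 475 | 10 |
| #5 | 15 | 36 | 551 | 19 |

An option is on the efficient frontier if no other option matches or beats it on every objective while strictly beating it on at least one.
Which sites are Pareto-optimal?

#1: not dominated.
#2: not dominated (best dock doors).
#3: not dominated (best lease).
#4: not dominated (best highway distance).
#5: dominated by #2 (dock doors 31≥15, floor area 98≥36, lease 426≤551, highway distance 19≤19).

#1, #2, #3, #4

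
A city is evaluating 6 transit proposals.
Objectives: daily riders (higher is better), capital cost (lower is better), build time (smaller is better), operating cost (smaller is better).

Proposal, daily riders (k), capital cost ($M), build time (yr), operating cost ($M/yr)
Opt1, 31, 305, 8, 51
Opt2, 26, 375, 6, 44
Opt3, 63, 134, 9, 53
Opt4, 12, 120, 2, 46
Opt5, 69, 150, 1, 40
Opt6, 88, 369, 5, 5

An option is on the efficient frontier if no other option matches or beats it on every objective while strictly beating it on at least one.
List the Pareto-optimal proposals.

Opt3, Opt4, Opt5, Opt6

Opt1: dominated by Opt5 (daily riders 69≥31, capital cost 150≤305, build time 1≤8, operating cost 40≤51).
Opt2: dominated by Opt5 (daily riders 69≥26, capital cost 150≤375, build time 1≤6, operating cost 40≤44).
Opt3: not dominated.
Opt4: not dominated (best capital cost).
Opt5: not dominated (best build time).
Opt6: not dominated (best daily riders).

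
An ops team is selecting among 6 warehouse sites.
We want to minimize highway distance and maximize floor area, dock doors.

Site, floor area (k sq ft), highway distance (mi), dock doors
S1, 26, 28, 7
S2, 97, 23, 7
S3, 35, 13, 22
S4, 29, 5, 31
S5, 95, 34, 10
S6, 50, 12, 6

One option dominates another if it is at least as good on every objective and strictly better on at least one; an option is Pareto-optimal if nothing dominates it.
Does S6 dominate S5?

S6 vs S5: S6 is worse on floor area (50 vs 95), so it does not dominate S5.

No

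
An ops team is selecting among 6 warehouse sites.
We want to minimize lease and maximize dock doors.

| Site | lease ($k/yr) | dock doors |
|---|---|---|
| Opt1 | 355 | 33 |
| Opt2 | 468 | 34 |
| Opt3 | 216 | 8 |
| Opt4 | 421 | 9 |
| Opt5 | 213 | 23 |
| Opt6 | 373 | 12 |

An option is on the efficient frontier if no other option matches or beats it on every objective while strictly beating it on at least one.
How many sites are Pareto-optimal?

3

Opt1: not dominated.
Opt2: not dominated (best dock doors).
Opt3: dominated by Opt5 (lease 213≤216, dock doors 23≥8).
Opt4: dominated by Opt1 (lease 355≤421, dock doors 33≥9).
Opt5: not dominated (best lease).
Opt6: dominated by Opt1 (lease 355≤373, dock doors 33≥12).
Pareto-optimal: Opt1, Opt2, Opt5 → 3.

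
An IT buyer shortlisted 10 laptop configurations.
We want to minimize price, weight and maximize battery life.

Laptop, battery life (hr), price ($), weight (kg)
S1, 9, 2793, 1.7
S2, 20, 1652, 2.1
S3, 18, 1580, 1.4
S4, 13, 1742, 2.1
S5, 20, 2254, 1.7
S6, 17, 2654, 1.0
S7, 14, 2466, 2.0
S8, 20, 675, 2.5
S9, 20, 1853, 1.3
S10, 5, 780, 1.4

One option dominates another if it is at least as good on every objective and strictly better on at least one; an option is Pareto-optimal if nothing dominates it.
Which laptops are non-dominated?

S1: dominated by S3 (battery life 18≥9, price 1580≤2793, weight 1.4≤1.7).
S2: not dominated.
S3: not dominated.
S4: dominated by S2 (battery life 20≥13, price 1652≤1742, weight 2.1≤2.1).
S5: dominated by S9 (battery life 20≥20, price 1853≤2254, weight 1.3≤1.7).
S6: not dominated (best weight).
S7: dominated by S3 (battery life 18≥14, price 1580≤2466, weight 1.4≤2.0).
S8: not dominated (best price).
S9: not dominated.
S10: not dominated.

S2, S3, S6, S8, S9, S10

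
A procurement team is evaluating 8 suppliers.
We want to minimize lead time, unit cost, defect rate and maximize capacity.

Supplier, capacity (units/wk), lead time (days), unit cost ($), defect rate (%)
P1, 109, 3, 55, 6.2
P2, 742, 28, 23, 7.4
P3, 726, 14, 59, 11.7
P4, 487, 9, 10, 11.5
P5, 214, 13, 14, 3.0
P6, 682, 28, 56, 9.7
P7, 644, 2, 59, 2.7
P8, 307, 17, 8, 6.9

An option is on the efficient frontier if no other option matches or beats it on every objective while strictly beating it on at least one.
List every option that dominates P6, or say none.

P2: capacity 742≥682, lead time 28≤28, unit cost 23≤56, defect rate 7.4≤9.7 — dominates P6.
Others (P1, P3, P4, P5, P7, P8) are each worse than P6 on at least one objective.

P2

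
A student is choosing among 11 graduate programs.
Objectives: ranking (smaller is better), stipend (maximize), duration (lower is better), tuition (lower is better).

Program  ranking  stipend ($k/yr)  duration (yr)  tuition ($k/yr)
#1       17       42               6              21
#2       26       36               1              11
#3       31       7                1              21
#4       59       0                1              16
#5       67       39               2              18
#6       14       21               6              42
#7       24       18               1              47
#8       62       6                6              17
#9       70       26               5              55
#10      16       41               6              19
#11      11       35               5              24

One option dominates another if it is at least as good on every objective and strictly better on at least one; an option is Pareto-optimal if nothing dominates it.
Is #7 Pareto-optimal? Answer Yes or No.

Yes

#1: worse on duration (6 vs 1).
#2: worse on ranking (26 vs 24).
#3: worse on ranking (31 vs 24).
#4: worse on ranking (59 vs 24).
#5: worse on ranking (67 vs 24).
#6: worse on duration (6 vs 1).
#8: worse on ranking (62 vs 24).
#9: worse on ranking (70 vs 24).
#10: worse on duration (6 vs 1).
#11: worse on duration (5 vs 1).
No option is at least as good as #7 on every objective and strictly better on one.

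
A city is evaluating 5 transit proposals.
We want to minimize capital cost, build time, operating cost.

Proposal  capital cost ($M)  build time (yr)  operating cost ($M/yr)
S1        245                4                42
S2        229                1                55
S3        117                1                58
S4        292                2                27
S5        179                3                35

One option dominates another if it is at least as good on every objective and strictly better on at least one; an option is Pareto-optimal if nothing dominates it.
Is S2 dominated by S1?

No

S1 vs S2: S1 is worse on capital cost (245 vs 229), so it does not dominate S2.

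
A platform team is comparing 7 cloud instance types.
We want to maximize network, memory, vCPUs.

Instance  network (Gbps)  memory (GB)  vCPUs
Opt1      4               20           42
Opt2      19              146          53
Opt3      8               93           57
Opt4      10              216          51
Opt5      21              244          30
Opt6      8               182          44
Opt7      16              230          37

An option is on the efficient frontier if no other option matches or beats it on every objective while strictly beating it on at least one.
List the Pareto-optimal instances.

Opt1: dominated by Opt2 (network 19≥4, memory 146≥20, vCPUs 53≥42).
Opt2: not dominated.
Opt3: not dominated (best vCPUs).
Opt4: not dominated.
Opt5: not dominated (best network).
Opt6: dominated by Opt4 (network 10≥8, memory 216≥182, vCPUs 51≥44).
Opt7: not dominated.

Opt2, Opt3, Opt4, Opt5, Opt7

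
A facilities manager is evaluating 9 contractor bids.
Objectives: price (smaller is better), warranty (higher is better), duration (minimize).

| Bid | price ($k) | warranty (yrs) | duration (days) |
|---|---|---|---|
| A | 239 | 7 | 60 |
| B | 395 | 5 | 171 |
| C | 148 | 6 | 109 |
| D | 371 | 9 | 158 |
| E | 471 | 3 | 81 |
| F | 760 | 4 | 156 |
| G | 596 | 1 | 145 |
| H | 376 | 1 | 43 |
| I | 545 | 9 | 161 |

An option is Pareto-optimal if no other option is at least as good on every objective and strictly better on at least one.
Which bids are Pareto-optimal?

A: not dominated.
B: dominated by A (price 239≤395, warranty 7≥5, duration 60≤171).
C: not dominated (best price).
D: not dominated.
E: dominated by A (price 239≤471, warranty 7≥3, duration 60≤81).
F: dominated by A (price 239≤760, warranty 7≥4, duration 60≤156).
G: dominated by A (price 239≤596, warranty 7≥1, duration 60≤145).
H: not dominated (best duration).
I: dominated by D (price 371≤545, warranty 9≥9, duration 158≤161).

A, C, D, H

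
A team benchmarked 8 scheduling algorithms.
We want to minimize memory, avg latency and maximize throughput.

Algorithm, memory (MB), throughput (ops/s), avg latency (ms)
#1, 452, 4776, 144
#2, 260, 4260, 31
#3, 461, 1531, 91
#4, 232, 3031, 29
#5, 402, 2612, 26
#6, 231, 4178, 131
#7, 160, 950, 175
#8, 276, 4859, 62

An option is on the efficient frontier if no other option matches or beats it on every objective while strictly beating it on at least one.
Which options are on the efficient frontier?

#1: dominated by #8 (memory 276≤452, throughput 4859≥4776, avg latency 62≤144).
#2: not dominated.
#3: dominated by #2 (memory 260≤461, throughput 4260≥1531, avg latency 31≤91).
#4: not dominated.
#5: not dominated (best avg latency).
#6: not dominated.
#7: not dominated (best memory).
#8: not dominated (best throughput).

#2, #4, #5, #6, #7, #8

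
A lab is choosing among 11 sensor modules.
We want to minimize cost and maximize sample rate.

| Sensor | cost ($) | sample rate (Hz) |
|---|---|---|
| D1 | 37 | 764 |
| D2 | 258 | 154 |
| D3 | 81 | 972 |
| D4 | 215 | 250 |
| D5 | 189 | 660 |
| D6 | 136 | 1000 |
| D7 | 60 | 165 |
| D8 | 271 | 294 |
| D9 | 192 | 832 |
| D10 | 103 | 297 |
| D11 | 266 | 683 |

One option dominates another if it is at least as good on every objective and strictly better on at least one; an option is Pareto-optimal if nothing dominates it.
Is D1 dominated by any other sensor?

No

D2: worse on cost (258 vs 37).
D3: worse on cost (81 vs 37).
D4: worse on cost (215 vs 37).
D5: worse on cost (189 vs 37).
D6: worse on cost (136 vs 37).
D7: worse on cost (60 vs 37).
D8: worse on cost (271 vs 37).
D9: worse on cost (192 vs 37).
D10: worse on cost (103 vs 37).
D11: worse on cost (266 vs 37).
No option is at least as good as D1 on every objective and strictly better on one.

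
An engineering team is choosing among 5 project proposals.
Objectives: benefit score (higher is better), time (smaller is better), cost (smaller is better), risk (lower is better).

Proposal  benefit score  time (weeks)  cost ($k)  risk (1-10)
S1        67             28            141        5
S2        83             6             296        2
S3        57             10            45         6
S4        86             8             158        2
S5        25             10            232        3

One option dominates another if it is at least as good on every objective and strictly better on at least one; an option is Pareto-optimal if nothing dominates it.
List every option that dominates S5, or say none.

S4

S4: benefit score 86≥25, time 8≤10, cost 158≤232, risk 2≤3 — dominates S5.
Others (S1, S2, S3) are each worse than S5 on at least one objective.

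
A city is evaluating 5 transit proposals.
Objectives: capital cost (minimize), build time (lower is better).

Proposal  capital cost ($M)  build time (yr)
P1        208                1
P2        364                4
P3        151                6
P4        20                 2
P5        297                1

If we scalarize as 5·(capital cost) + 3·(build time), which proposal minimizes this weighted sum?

P4

P1: 5·208 + 3·1 = 1043
P2: 5·364 + 3·4 = 1832
P3: 5·151 + 3·6 = 773
P4: 5·20 + 3·2 = 106
P5: 5·297 + 3·1 = 1488
Lowest: P4 at 106.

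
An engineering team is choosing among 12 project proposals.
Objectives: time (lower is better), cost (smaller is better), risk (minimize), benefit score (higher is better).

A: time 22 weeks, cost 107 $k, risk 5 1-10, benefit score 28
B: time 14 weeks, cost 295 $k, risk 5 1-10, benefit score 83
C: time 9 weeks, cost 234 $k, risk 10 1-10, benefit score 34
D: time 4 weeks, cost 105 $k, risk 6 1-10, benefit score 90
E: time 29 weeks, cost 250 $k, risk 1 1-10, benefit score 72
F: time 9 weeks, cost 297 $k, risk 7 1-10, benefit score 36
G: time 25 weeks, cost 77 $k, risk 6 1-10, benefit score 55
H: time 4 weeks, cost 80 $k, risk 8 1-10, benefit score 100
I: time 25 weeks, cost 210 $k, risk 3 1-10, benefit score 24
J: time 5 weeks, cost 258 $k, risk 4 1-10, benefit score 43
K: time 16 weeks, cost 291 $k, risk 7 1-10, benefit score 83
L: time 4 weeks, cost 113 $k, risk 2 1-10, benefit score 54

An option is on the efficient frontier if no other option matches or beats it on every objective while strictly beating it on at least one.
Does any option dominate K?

Yes

D vs K: time 4≤16, cost 105≤291, risk 6≤7, benefit score 90≥83 — D is at least as good on every objective and strictly better on at least one, so D dominates K.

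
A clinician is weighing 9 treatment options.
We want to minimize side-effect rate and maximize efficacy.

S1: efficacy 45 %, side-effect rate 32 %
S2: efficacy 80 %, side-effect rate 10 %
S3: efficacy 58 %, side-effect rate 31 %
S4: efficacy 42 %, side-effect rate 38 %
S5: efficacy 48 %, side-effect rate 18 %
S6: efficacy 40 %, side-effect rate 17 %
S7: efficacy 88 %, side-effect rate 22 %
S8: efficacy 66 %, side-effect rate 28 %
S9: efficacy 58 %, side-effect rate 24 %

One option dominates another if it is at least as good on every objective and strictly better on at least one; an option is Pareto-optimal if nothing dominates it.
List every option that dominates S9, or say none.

S2: efficacy 80≥58, side-effect rate 10≤24 — dominates S9.
S7: efficacy 88≥58, side-effect rate 22≤24 — dominates S9.
Others (S1, S3, S4, S5, S6, S8) are each worse than S9 on at least one objective.

S2, S7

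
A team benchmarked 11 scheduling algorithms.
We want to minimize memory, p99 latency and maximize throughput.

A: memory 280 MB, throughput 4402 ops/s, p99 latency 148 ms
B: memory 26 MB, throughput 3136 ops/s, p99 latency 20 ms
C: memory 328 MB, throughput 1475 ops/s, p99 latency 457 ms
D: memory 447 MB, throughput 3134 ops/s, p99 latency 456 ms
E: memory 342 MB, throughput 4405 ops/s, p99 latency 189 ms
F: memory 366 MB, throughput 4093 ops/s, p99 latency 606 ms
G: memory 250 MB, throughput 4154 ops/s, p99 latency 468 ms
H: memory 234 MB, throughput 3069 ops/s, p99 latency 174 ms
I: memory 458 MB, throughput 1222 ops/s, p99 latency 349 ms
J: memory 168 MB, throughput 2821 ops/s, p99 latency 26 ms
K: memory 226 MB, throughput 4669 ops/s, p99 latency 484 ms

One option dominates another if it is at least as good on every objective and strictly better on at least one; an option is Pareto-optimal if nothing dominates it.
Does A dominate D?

A vs D: memory 280≤447, throughput 4402≥3134, p99 latency 148≤456 — A is at least as good on every objective with at least one strict improvement.

Yes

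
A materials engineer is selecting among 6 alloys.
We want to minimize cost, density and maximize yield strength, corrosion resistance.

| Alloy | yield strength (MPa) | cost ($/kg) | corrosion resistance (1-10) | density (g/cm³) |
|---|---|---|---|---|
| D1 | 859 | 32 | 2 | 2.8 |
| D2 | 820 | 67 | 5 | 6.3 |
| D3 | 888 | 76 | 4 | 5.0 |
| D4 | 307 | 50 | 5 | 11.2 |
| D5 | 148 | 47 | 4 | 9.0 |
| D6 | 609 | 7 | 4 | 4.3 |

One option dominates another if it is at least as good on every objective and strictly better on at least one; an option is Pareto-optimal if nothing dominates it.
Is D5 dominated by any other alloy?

Yes

D6 vs D5: yield strength 609≥148, cost 7≤47, corrosion resistance 4≥4, density 4.3≤9.0 — D6 is at least as good on every objective and strictly better on at least one, so D6 dominates D5.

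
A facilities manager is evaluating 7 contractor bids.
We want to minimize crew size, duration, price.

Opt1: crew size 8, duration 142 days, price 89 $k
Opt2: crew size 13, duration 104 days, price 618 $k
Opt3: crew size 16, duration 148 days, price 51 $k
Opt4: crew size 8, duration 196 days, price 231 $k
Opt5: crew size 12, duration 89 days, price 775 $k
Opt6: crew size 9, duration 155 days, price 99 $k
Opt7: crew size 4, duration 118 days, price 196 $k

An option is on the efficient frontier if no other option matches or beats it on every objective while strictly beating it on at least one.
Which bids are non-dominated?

Opt1, Opt2, Opt3, Opt5, Opt7

Opt1: not dominated.
Opt2: not dominated.
Opt3: not dominated (best price).
Opt4: dominated by Opt1 (crew size 8≤8, duration 142≤196, price 89≤231).
Opt5: not dominated (best duration).
Opt6: dominated by Opt1 (crew size 8≤9, duration 142≤155, price 89≤99).
Opt7: not dominated (best crew size).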